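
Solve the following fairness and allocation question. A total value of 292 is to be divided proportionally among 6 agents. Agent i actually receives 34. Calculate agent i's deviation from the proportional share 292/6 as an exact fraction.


Step 1: Proportional share = 292/6 = 146/3
Step 2: Agent's actual allocation = 34
Step 3: Excess = 34 - 146/3 = -44/3

-44/3


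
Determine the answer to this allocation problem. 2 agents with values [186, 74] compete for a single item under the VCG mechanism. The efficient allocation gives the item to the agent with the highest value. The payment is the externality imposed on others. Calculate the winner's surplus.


Step 1: The winner is the agent with the highest value: agent 0 with value 186
Step 2: Values of other agents: [74]
Step 3: VCG payment = max of others' values = 74
Step 4: Surplus = 186 - 74 = 112

112


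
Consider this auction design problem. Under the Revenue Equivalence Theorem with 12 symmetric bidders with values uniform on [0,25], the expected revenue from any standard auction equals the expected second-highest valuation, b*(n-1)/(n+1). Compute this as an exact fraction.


Step 1: By Revenue Equivalence, expected revenue = b*(n-1)/(n+1)
Step 2: Substituting n = 12, b = 25
Step 3: Revenue = 25*(12-1)/(12+1) = 25*11/13
Step 4: Revenue = 275/13

275/13


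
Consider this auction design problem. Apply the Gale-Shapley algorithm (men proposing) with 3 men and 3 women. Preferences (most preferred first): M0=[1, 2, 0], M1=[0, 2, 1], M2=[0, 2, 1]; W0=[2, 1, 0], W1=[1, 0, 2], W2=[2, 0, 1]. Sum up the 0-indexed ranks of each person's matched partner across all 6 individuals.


Step 1: Run Gale-Shapley (men propose, women hold best offer):
  M0 proposes to W1; she accepts
  M1 proposes to W0; she accepts
  M2 proposes to W0; she switches from M1
  M1 proposes to W2; she accepts
Step 2: Final matching: W0-M2, W1-M0, W2-M1
Step 3: 0-indexed ranks (man's rank of his match, then woman's): 0 + 0 + 0 + 1 + 1 + 2
Step 4: Total rank sum = 4

4


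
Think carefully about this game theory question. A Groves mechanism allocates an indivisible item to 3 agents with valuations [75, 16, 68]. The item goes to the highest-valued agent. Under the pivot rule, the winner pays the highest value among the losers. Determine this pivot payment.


Step 1: The efficient winner is agent 0 with value 75
Step 2: Other agents' values: [16, 68]
Step 3: Pivot payment = max(others) = 68
Step 4: The winner pays 68

68


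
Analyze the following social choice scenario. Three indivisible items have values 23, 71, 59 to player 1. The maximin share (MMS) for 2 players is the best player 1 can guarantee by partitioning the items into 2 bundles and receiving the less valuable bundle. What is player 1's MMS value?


Step 1: Item values = 23, 71, 59
Step 2: Enumerate all 2-bundle partitions and take the smaller bundle:
  Partition 1: {23} vs {71,59} -> bundles 23, 130; min = 23
  Partition 2: {71} vs {23,59} -> bundles 71, 82; min = 71
  Partition 3: {59} vs {23,71} -> bundles 59, 94; min = 59
Step 3: MMS = max(23, 71, 59) = 71

71


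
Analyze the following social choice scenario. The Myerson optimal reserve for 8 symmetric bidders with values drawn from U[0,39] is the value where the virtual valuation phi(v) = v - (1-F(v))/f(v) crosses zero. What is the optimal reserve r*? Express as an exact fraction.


Step 1: For U[0,39], F(v) = v/39 and f(v) = 1/39
Step 2: phi(v) = v - (1 - v/39)/(1/39) = v - (39 - v) = 2v - 39
Step 3: Set phi(r*) = 0: 2r* - 39 = 0
Step 4: r* = 39/2 (the number of bidders n = 8 does not enter)

39/2


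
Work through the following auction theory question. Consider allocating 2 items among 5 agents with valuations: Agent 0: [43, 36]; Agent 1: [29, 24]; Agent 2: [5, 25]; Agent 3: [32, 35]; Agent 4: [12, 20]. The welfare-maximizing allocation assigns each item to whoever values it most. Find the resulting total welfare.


Step 1: For each item, find the maximum value among all agents.
Step 2: Item 0 -> Agent 0 (value 43)
Step 3: Item 1 -> Agent 0 (value 36)
Step 4: Total welfare = 43 + 36 = 79

79


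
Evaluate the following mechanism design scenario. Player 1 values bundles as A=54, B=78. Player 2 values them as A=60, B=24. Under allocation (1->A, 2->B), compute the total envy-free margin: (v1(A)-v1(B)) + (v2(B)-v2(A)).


Step 1: Player 1's margin = v1(A) - v1(B) = 54 - 78 = -24
Step 2: Player 2's margin = v2(B) - v2(A) = 24 - 60 = -36
Step 3: Total margin = -24 + -36 = -60

-60


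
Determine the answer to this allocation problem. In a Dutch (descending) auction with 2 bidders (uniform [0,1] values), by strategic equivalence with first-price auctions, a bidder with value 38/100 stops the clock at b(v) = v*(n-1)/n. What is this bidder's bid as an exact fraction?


Step 1: Dutch auctions are strategically equivalent to first-price auctions
Step 2: The equilibrium bid is b(v) = v*(n-1)/n
Step 3: b = 19/50 * 1/2
Step 4: b = 19/100

19/100


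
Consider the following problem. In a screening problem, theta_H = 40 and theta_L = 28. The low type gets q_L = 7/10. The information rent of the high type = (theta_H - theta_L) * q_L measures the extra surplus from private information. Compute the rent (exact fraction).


Step 1: theta_H - theta_L = 40 - 28 = 12
Step 2: Information rent = (theta_H - theta_L) * q_L
Step 3: = 12 * 7/10
Step 4: = 42/5

42/5


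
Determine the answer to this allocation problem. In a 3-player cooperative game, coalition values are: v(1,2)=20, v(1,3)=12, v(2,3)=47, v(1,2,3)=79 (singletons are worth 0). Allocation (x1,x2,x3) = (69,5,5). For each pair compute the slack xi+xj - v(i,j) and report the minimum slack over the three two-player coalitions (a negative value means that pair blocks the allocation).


Step 1: Slack for coalition (1,2): x1+x2 - v12 = 74 - 20 = 54
Step 2: Slack for coalition (1,3): x1+x3 - v13 = 74 - 12 = 62
Step 3: Slack for coalition (2,3): x2+x3 - v23 = 10 - 47 = -37
Step 4: Minimum slack = min(54, 62, -37) = -37, attained by (2,3); coalition (2,3) can block (slack < 0), so the allocation is not in the core

-37


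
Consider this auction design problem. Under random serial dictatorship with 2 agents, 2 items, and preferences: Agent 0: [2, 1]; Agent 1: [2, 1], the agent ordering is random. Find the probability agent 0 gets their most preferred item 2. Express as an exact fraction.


Step 1: Agent 0 wants item 2
Step 2: There are 2 possible orderings of agents
Step 3: In 1 orderings, agent 0 gets item 2
Step 4: Probability = 1/2

1/2


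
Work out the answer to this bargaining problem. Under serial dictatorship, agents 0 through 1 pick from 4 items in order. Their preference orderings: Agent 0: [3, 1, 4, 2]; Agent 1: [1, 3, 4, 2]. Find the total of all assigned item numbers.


Step 1: Agent 0 picks item 3
Step 2: Agent 1 picks item 1
Step 3: Sum = 3 + 1 = 4

4


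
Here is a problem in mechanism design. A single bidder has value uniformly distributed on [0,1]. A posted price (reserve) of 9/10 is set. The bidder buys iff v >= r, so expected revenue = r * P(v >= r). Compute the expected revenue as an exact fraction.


Step 1: Posted price r = 9/10, value support [0,1]
Step 2: P(v >= r) = (1 - 9/10)/1 = 1/10
Step 3: Expected revenue = r * P(v >= r) = 9/10 * 1/10
Step 4: Revenue = 9/100

9/100


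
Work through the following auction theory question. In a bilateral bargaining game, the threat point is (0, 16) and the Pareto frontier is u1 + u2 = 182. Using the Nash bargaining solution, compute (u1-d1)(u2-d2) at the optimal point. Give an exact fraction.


Step 1: The Nash solution splits surplus symmetrically above the disagreement point
Step 2: u1 = (total + d1 - d2)/2 = (182 + 0 - 16)/2 = 83
Step 3: u2 = (total - d1 + d2)/2 = (182 - 0 + 16)/2 = 99
Step 4: Nash product = (83 - 0) * (99 - 16)
Step 5: = 83 * 83 = 6889

6889


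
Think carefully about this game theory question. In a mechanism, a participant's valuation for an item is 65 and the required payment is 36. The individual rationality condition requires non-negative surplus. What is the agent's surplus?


Step 1: Surplus = value - payment = 65 - 36 = 29
Step 2: IR is satisfied (surplus >= 0)

29


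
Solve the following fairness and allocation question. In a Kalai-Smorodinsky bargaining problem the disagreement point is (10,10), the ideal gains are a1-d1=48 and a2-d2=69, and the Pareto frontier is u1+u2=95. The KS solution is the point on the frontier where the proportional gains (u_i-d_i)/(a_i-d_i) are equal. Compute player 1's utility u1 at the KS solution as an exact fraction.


Step 1: At the KS point, (u1-d1)/r1 = (u2-d2)/r2 = t and u1+u2 = 95
Step 2: u1 = d1 + r1*t and u2 = d2 + r2*t, so (d1 + r1*t) + (d2 + r2*t) = 95
Step 3: t = (95 - 10 - 10)/(48 + 69) = 75/117 = 25/39
Step 4: u1 = d1 + r1*t = 10 + 48 * 25/39 = 530/13
Step 5: (Check: u2 = d2 + r2*t = 705/13; u1+u2 = 530/13 + 705/13 = 95, on the frontier.)

530/13


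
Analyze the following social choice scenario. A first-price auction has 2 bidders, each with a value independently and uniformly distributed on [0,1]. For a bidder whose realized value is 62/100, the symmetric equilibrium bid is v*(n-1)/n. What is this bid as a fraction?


Step 1: The symmetric BNE bidding function is b(v) = v * (n-1) / n
Step 2: Substitute v = 31/50 and n = 2
Step 3: b = 31/50 * 1/2
Step 4: b = 31/100

31/100


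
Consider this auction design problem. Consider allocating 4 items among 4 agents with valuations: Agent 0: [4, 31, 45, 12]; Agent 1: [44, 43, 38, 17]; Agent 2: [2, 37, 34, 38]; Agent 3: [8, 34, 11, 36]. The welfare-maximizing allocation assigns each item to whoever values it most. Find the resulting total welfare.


Step 1: For each item, find the maximum value among all agents.
Step 2: Item 0 -> Agent 1 (value 44)
Step 3: Item 1 -> Agent 1 (value 43)
Step 4: Item 2 -> Agent 0 (value 45)
Step 5: Item 3 -> Agent 2 (value 38)
Step 6: Total welfare = 44 + 43 + 45 + 38 = 170

170


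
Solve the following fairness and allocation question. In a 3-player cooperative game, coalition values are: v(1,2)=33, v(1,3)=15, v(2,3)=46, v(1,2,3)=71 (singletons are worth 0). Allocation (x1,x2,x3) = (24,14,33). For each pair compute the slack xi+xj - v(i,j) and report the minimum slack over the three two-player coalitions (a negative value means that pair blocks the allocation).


Step 1: Slack for coalition (1,2): x1+x2 - v12 = 38 - 33 = 5
Step 2: Slack for coalition (1,3): x1+x3 - v13 = 57 - 15 = 42
Step 3: Slack for coalition (2,3): x2+x3 - v23 = 47 - 46 = 1
Step 4: Minimum slack = min(5, 42, 1) = 1, attained by (2,3); no pair can gain by deviating, so the allocation is in the core

1


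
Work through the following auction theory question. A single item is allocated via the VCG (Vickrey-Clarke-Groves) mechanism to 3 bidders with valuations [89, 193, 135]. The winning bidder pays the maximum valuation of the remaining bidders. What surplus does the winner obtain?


Step 1: The winner is the agent with the highest value: agent 1 with value 193
Step 2: Values of other agents: [89, 135]
Step 3: VCG payment = max of others' values = 135
Step 4: Surplus = 193 - 135 = 58

58


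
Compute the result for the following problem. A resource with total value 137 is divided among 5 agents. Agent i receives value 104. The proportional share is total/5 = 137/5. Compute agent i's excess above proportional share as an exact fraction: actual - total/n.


Step 1: Proportional share = 137/5
Step 2: Agent's actual allocation = 104
Step 3: Excess = 104 - 137/5 = 383/5

383/5


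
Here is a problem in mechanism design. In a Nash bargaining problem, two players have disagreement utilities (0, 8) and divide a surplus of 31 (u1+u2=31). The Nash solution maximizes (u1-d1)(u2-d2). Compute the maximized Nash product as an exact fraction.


Step 1: The Nash solution splits surplus symmetrically above the disagreement point
Step 2: u1 = (total + d1 - d2)/2 = (31 + 0 - 8)/2 = 23/2
Step 3: u2 = (total - d1 + d2)/2 = (31 - 0 + 8)/2 = 39/2
Step 4: Nash product = (23/2 - 0) * (39/2 - 8)
Step 5: = 23/2 * 23/2 = 529/4

529/4


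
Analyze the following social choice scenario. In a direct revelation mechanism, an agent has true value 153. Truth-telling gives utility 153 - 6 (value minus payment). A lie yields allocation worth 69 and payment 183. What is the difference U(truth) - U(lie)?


Step 1: U(truth) = value - payment = 153 - 6 = 147
Step 2: U(lie) = allocation - payment = 69 - 183 = -114
Step 3: IC gap = 147 - (-114) = 261

261


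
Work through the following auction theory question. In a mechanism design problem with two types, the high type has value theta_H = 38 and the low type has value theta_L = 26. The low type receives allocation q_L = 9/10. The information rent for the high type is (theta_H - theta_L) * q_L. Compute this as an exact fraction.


Step 1: theta_H - theta_L = 38 - 26 = 12
Step 2: Information rent = (theta_H - theta_L) * q_L
Step 3: = 12 * 9/10
Step 4: = 54/5

54/5


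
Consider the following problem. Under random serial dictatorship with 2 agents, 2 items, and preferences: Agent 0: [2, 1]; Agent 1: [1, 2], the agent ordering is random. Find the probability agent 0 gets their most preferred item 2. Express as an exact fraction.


Step 1: Agent 0 wants item 2
Step 2: There are 2 possible orderings of agents
Step 3: In 2 orderings, agent 0 gets item 2
Step 4: Probability = 2/2 = 1

1


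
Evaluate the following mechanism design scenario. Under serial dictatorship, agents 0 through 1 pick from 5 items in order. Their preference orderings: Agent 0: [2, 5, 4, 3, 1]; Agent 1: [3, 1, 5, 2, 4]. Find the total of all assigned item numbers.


Step 1: Agent 0 picks item 2
Step 2: Agent 1 picks item 3
Step 3: Sum = 2 + 3 = 5

5


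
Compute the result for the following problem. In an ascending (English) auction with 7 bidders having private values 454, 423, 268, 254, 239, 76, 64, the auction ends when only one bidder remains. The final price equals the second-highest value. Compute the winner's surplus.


Step 1: Identify the highest value: 454
Step 2: Identify the second-highest value: 423
Step 3: The final price = second-highest value = 423
Step 4: Surplus = 454 - 423 = 31

31


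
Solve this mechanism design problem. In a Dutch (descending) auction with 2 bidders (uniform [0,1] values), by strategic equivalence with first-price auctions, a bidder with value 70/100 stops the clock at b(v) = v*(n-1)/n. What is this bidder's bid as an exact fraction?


Step 1: Dutch auctions are strategically equivalent to first-price auctions
Step 2: The equilibrium bid is b(v) = v*(n-1)/n
Step 3: b = 7/10 * 1/2
Step 4: b = 7/20

7/20


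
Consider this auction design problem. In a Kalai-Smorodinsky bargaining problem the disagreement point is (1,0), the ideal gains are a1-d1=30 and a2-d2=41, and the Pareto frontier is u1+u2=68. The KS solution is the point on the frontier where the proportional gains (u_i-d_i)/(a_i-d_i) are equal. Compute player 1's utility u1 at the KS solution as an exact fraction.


Step 1: At the KS point, (u1-d1)/r1 = (u2-d2)/r2 = t and u1+u2 = 68
Step 2: u1 = d1 + r1*t and u2 = d2 + r2*t, so (d1 + r1*t) + (d2 + r2*t) = 68
Step 3: t = (68 - 1 - 0)/(30 + 41) = 67/71
Step 4: u1 = d1 + r1*t = 1 + 30 * 67/71 = 2081/71
Step 5: (Check: u2 = d2 + r2*t = 2747/71; u1+u2 = 2081/71 + 2747/71 = 68, on the frontier.)

2081/71


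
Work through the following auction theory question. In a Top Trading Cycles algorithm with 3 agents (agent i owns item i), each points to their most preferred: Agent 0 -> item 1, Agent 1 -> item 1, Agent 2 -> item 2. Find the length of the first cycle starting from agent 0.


Step 1: Trace the pointer graph from agent 0: 0 -> 1 -> 1
Step 2: A cycle is detected when we revisit agent 1
Step 3: The cycle is: 1 -> 1
Step 4: Cycle length = 1

1


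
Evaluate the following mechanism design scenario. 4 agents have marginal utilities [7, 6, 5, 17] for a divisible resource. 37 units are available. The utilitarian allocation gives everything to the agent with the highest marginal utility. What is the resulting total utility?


Step 1: The marginal utilities are [7, 6, 5, 17]
Step 2: The highest marginal utility is 17
Step 3: All 37 units go to that agent
Step 4: Total utility = 17 * 37 = 629

629


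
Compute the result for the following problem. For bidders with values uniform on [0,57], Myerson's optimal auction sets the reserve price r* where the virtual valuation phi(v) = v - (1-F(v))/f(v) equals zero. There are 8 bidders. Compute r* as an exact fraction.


Step 1: For U[0,57], F(v) = v/57 and f(v) = 1/57
Step 2: phi(v) = v - (1 - v/57)/(1/57) = v - (57 - v) = 2v - 57
Step 3: Set phi(r*) = 0: 2r* - 57 = 0
Step 4: r* = 57/2 (the number of bidders n = 8 does not enter)

57/2


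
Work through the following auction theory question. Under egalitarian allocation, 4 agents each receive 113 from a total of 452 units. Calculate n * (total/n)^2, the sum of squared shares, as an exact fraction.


Step 1: Each agent's share = 452/4 = 113
Step 2: Square of each share = (113)^2 = 12769
Step 3: Sum of squares = 4 * 12769 = 51076

51076


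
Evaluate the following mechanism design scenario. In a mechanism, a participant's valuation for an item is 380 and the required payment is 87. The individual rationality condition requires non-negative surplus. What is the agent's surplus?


Step 1: Surplus = value - payment = 380 - 87 = 293
Step 2: IR is satisfied (surplus >= 0)

293


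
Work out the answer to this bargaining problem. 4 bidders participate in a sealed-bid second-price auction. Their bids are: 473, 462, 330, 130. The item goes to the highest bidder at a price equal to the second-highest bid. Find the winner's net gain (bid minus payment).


Step 1: Sort bids in descending order: 473, 462, 330, 130
Step 2: The winning bid is the highest: 473
Step 3: The payment equals the second-highest bid: 462
Step 4: Surplus = winner's bid - payment = 473 - 462 = 11

11


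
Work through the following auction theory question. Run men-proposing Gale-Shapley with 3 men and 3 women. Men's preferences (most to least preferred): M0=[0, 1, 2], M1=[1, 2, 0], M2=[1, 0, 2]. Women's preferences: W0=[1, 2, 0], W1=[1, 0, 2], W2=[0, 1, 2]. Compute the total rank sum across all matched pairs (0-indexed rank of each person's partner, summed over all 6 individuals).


Step 1: Run Gale-Shapley (men propose, women hold best offer):
  M0 proposes to W0; she accepts
  M1 proposes to W1; she accepts
  M2 proposes to W1; rejected
  M2 proposes to W0; she switches from M0
  M0 proposes to W1; rejected
  M0 proposes to W2; she accepts
Step 2: Final matching: W0-M2, W1-M1, W2-M0
Step 3: 0-indexed ranks (man's rank of his match, then woman's): 1 + 1 + 0 + 0 + 2 + 0
Step 4: Total rank sum = 4

4


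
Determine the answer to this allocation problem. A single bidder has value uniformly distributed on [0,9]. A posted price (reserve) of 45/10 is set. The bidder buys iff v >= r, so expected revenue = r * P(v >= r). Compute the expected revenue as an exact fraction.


Step 1: Posted price r = 9/2, value support [0,9]
Step 2: P(v >= r) = (9 - 9/2)/9 = 1/2
Step 3: Expected revenue = r * P(v >= r) = 9/2 * 1/2
Step 4: Revenue = 9/4

9/4


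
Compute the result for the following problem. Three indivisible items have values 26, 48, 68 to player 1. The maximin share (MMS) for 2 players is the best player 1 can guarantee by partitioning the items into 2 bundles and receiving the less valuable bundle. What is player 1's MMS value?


Step 1: Item values = 26, 48, 68
Step 2: Enumerate all 2-bundle partitions and take the smaller bundle:
  Partition 1: {26} vs {48,68} -> bundles 26, 116; min = 26
  Partition 2: {48} vs {26,68} -> bundles 48, 94; min = 48
  Partition 3: {68} vs {26,48} -> bundles 68, 74; min = 68
Step 3: MMS = max(26, 48, 68) = 68

68


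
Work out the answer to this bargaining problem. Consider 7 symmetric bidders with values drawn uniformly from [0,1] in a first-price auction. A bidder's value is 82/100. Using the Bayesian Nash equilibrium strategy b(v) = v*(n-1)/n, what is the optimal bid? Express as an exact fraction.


Step 1: The symmetric BNE bidding function is b(v) = v * (n-1) / n
Step 2: Substitute v = 41/50 and n = 7
Step 3: b = 41/50 * 6/7
Step 4: b = 123/175

123/175


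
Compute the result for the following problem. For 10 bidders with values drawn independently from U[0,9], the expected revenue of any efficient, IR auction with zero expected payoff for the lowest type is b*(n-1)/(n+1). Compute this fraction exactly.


Step 1: By Revenue Equivalence, expected revenue = b*(n-1)/(n+1)
Step 2: Substituting n = 10, b = 9
Step 3: Revenue = 9*(10-1)/(10+1) = 9*9/11
Step 4: Revenue = 81/11

81/11


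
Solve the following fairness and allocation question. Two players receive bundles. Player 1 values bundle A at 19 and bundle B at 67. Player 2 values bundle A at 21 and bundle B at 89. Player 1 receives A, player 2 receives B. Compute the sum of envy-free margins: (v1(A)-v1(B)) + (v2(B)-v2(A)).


Step 1: Player 1's margin = v1(A) - v1(B) = 19 - 67 = -48
Step 2: Player 2's margin = v2(B) - v2(A) = 89 - 21 = 68
Step 3: Total margin = -48 + 68 = 20

20


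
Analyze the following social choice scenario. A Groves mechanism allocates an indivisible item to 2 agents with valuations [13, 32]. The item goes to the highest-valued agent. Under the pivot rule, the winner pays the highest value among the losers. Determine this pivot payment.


Step 1: The efficient winner is agent 1 with value 32
Step 2: Other agents' values: [13]
Step 3: Pivot payment = max(others) = 13
Step 4: The winner pays 13

13


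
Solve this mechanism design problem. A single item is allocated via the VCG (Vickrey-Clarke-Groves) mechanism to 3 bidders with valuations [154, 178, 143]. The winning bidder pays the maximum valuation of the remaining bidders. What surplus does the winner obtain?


Step 1: The winner is the agent with the highest value: agent 1 with value 178
Step 2: Values of other agents: [154, 143]
Step 3: VCG payment = max of others' values = 154
Step 4: Surplus = 178 - 154 = 24

24


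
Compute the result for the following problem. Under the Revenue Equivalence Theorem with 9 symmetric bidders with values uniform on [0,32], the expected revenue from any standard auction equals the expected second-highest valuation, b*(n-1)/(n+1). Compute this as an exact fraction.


Step 1: By Revenue Equivalence, expected revenue = b*(n-1)/(n+1)
Step 2: Substituting n = 9, b = 32
Step 3: Revenue = 32*(9-1)/(9+1) = 32*8/10
Step 4: Revenue = 256/10 = 128/5

128/5


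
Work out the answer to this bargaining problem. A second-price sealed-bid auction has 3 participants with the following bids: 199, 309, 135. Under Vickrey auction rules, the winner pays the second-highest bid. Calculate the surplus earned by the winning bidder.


Step 1: Sort bids in descending order: 309, 199, 135
Step 2: The winning bid is the highest: 309
Step 3: The payment equals the second-highest bid: 199
Step 4: Surplus = winner's bid - payment = 309 - 199 = 110

110


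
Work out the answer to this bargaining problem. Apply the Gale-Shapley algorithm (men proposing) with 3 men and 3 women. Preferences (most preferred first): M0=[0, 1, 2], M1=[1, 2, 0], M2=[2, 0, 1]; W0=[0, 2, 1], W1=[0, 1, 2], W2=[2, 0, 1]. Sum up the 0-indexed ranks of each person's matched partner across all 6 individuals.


Step 1: Run Gale-Shapley (men propose, women hold best offer):
  M0 proposes to W0; she accepts
  M1 proposes to W1; she accepts
  M2 proposes to W2; she accepts
Step 2: Final matching: W0-M0, W1-M1, W2-M2
Step 3: 0-indexed ranks (man's rank of his match, then woman's): 0 + 0 + 0 + 1 + 0 + 0
Step 4: Total rank sum = 1

1


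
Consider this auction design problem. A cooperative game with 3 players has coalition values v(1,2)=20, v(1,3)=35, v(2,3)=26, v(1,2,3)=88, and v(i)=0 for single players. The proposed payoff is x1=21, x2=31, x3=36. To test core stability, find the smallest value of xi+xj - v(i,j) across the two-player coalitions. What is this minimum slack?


Step 1: Slack for coalition (1,2): x1+x2 - v12 = 52 - 20 = 32
Step 2: Slack for coalition (1,3): x1+x3 - v13 = 57 - 35 = 22
Step 3: Slack for coalition (2,3): x2+x3 - v23 = 67 - 26 = 41
Step 4: Minimum slack = min(32, 22, 41) = 22, attained by (1,3); no pair can gain by deviating, so the allocation is in the core

22


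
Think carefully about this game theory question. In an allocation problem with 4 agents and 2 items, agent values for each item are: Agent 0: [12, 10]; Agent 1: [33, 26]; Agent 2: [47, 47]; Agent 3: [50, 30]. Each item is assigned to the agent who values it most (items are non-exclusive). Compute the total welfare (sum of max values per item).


Step 1: For each item, find the maximum value among all agents.
Step 2: Item 0 -> Agent 3 (value 50)
Step 3: Item 1 -> Agent 2 (value 47)
Step 4: Total welfare = 50 + 47 = 97

97


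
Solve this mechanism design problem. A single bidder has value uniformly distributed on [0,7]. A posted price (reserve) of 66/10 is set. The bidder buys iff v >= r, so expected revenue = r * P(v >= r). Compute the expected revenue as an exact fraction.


Step 1: Posted price r = 33/5, value support [0,7]
Step 2: P(v >= r) = (7 - 33/5)/7 = 2/35
Step 3: Expected revenue = r * P(v >= r) = 33/5 * 2/35
Step 4: Revenue = 66/175

66/175


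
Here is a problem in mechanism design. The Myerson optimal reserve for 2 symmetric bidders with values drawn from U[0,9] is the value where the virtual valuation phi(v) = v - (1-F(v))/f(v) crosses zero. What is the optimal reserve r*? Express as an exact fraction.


Step 1: For U[0,9], F(v) = v/9 and f(v) = 1/9
Step 2: phi(v) = v - (1 - v/9)/(1/9) = v - (9 - v) = 2v - 9
Step 3: Set phi(r*) = 0: 2r* - 9 = 0
Step 4: r* = 9/2 (the number of bidders n = 2 does not enter)

9/2


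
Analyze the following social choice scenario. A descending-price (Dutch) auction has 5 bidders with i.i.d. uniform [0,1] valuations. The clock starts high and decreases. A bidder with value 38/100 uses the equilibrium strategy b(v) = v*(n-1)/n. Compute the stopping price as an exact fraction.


Step 1: Dutch auctions are strategically equivalent to first-price auctions
Step 2: The equilibrium bid is b(v) = v*(n-1)/n
Step 3: b = 19/50 * 4/5
Step 4: b = 38/125

38/125


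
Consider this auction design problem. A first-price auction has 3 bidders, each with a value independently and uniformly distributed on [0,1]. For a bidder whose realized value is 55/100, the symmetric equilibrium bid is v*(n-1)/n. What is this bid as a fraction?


Step 1: The symmetric BNE bidding function is b(v) = v * (n-1) / n
Step 2: Substitute v = 11/20 and n = 3
Step 3: b = 11/20 * 2/3
Step 4: b = 11/30

11/30


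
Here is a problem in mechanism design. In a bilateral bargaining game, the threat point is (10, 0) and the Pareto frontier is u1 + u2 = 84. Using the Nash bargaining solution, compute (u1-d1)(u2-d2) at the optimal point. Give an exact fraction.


Step 1: The Nash solution splits surplus symmetrically above the disagreement point
Step 2: u1 = (total + d1 - d2)/2 = (84 + 10 - 0)/2 = 47
Step 3: u2 = (total - d1 + d2)/2 = (84 - 10 + 0)/2 = 37
Step 4: Nash product = (47 - 10) * (37 - 0)
Step 5: = 37 * 37 = 1369

1369


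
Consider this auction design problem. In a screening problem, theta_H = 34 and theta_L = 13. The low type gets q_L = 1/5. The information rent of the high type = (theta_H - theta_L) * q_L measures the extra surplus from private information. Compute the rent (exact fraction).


Step 1: theta_H - theta_L = 34 - 13 = 21
Step 2: Information rent = (theta_H - theta_L) * q_L
Step 3: = 21 * 1/5
Step 4: = 21/5

21/5


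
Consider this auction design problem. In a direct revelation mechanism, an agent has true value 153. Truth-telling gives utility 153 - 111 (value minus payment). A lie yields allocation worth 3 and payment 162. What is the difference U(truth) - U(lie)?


Step 1: U(truth) = value - payment = 153 - 111 = 42
Step 2: U(lie) = allocation - payment = 3 - 162 = -159
Step 3: IC gap = 42 - (-159) = 201

201


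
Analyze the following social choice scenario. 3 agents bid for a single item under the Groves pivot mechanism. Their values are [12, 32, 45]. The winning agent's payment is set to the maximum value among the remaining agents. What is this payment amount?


Step 1: The efficient winner is agent 2 with value 45
Step 2: Other agents' values: [12, 32]
Step 3: Pivot payment = max(others) = 32
Step 4: The winner pays 32

32


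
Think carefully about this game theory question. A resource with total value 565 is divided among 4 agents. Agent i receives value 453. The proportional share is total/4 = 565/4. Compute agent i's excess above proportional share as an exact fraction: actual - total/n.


Step 1: Proportional share = 565/4
Step 2: Agent's actual allocation = 453
Step 3: Excess = 453 - 565/4 = 1247/4

1247/4


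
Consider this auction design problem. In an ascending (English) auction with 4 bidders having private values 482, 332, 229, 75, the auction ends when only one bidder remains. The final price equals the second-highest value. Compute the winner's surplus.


Step 1: Identify the highest value: 482
Step 2: Identify the second-highest value: 332
Step 3: The final price = second-highest value = 332
Step 4: Surplus = 482 - 332 = 150

150


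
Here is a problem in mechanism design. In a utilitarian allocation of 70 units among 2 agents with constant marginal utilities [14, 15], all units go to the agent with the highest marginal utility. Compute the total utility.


Step 1: The marginal utilities are [14, 15]
Step 2: The highest marginal utility is 15
Step 3: All 70 units go to that agent
Step 4: Total utility = 15 * 70 = 1050

1050


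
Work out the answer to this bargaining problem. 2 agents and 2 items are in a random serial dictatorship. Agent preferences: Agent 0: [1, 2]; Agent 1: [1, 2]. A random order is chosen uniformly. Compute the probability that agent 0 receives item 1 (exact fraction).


Step 1: Agent 0 wants item 1
Step 2: There are 2 possible orderings of agents
Step 3: In 1 orderings, agent 0 gets item 1
Step 4: Probability = 1/2

1/2


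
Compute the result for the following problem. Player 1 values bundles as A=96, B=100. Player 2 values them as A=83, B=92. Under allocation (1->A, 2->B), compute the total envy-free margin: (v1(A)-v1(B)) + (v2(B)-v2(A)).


Step 1: Player 1's margin = v1(A) - v1(B) = 96 - 100 = -4
Step 2: Player 2's margin = v2(B) - v2(A) = 92 - 83 = 9
Step 3: Total margin = -4 + 9 = 5

5


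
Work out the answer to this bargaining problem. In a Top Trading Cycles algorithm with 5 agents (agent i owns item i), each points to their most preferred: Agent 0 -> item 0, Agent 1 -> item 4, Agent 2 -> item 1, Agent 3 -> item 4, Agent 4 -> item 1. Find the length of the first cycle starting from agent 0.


Step 1: Trace the pointer graph from agent 0: 0 -> 0
Step 2: A cycle is detected when we revisit agent 0
Step 3: The cycle is: 0 -> 0
Step 4: Cycle length = 1

1


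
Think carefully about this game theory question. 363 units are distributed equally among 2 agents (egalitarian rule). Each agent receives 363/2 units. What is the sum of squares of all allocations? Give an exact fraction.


Step 1: Each agent's share = 363/2
Step 2: Square of each share = (363/2)^2 = 131769/4
Step 3: Sum of squares = 2 * 131769/4 = 131769/2

131769/2


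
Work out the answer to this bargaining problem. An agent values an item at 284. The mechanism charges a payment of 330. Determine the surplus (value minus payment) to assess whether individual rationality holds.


Step 1: Surplus = value - payment = 284 - 330 = -46
Step 2: IR is violated (surplus < 0)

-46


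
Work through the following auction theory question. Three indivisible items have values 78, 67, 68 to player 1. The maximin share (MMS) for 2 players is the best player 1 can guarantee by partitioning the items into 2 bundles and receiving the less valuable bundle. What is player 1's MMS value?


Step 1: Item values = 78, 67, 68
Step 2: Enumerate all 2-bundle partitions and take the smaller bundle:
  Partition 1: {78} vs {67,68} -> bundles 78, 135; min = 78
  Partition 2: {67} vs {78,68} -> bundles 67, 146; min = 67
  Partition 3: {68} vs {78,67} -> bundles 68, 145; min = 68
Step 3: MMS = max(78, 67, 68) = 78

78


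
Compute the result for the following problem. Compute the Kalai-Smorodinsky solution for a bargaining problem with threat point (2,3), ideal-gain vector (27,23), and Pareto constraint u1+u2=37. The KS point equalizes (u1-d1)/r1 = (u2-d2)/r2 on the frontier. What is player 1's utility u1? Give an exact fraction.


Step 1: At the KS point, (u1-d1)/r1 = (u2-d2)/r2 = t and u1+u2 = 37
Step 2: u1 = d1 + r1*t and u2 = d2 + r2*t, so (d1 + r1*t) + (d2 + r2*t) = 37
Step 3: t = (37 - 2 - 3)/(27 + 23) = 32/50 = 16/25
Step 4: u1 = d1 + r1*t = 2 + 27 * 16/25 = 482/25
Step 5: (Check: u2 = d2 + r2*t = 443/25; u1+u2 = 482/25 + 443/25 = 37, on the frontier.)

482/25


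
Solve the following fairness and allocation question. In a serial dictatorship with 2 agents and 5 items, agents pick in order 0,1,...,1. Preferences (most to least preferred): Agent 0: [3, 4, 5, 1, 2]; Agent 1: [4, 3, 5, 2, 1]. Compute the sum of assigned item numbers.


Step 1: Agent 0 picks item 3
Step 2: Agent 1 picks item 4
Step 3: Sum = 3 + 4 = 7

7


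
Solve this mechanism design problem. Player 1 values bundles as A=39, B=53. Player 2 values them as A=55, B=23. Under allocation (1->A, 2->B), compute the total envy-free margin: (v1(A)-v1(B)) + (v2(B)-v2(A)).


Step 1: Player 1's margin = v1(A) - v1(B) = 39 - 53 = -14
Step 2: Player 2's margin = v2(B) - v2(A) = 23 - 55 = -32
Step 3: Total margin = -14 + -32 = -46

-46


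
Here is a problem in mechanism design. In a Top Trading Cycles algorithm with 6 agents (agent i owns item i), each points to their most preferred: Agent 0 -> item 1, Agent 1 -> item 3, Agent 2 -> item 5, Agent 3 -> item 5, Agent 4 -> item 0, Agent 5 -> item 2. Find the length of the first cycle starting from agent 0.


Step 1: Trace the pointer graph from agent 0: 0 -> 1 -> 3 -> 5 -> 2 -> 5
Step 2: A cycle is detected when we revisit agent 5
Step 3: The cycle is: 5 -> 2 -> 5
Step 4: Cycle length = 2

2


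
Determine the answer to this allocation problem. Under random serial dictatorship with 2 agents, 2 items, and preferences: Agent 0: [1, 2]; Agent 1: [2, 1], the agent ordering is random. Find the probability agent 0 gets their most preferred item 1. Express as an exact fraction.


Step 1: Agent 0 wants item 1
Step 2: There are 2 possible orderings of agents
Step 3: In 2 orderings, agent 0 gets item 1
Step 4: Probability = 2/2 = 1

1


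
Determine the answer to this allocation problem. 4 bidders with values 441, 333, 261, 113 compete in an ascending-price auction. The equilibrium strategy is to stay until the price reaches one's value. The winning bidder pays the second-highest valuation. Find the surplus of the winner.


Step 1: Identify the highest value: 441
Step 2: Identify the second-highest value: 333
Step 3: The final price = second-highest value = 333
Step 4: Surplus = 441 - 333 = 108

108


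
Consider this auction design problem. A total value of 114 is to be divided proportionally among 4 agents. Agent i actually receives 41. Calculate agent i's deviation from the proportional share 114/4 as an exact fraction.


Step 1: Proportional share = 114/4 = 57/2
Step 2: Agent's actual allocation = 41
Step 3: Excess = 41 - 57/2 = 25/2

25/2


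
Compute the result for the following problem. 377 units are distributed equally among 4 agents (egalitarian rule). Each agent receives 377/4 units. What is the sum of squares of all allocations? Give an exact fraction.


Step 1: Each agent's share = 377/4
Step 2: Square of each share = (377/4)^2 = 142129/16
Step 3: Sum of squares = 4 * 142129/16 = 142129/4

142129/4


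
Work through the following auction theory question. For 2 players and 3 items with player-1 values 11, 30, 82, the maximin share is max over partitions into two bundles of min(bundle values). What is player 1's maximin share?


Step 1: Item values = 11, 30, 82
Step 2: Enumerate all 2-bundle partitions and take the smaller bundle:
  Partition 1: {11} vs {30,82} -> bundles 11, 112; min = 11
  Partition 2: {30} vs {11,82} -> bundles 30, 93; min = 30
  Partition 3: {82} vs {11,30} -> bundles 82, 41; min = 41
Step 3: MMS = max(11, 30, 41) = 41

41


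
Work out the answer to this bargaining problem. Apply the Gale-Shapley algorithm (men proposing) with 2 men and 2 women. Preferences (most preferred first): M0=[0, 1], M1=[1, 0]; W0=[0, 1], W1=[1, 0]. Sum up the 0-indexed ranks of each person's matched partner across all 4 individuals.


Step 1: Run Gale-Shapley (men propose, women hold best offer):
  M0 proposes to W0; she accepts
  M1 proposes to W1; she accepts
Step 2: Final matching: W0-M0, W1-M1
Step 3: 0-indexed ranks (man's rank of his match, then woman's): 0 + 0 + 0 + 0
Step 4: Total rank sum = 0

0


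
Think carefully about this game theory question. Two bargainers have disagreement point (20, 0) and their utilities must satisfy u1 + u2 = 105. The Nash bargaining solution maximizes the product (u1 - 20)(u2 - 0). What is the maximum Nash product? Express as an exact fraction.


Step 1: The Nash solution splits surplus symmetrically above the disagreement point
Step 2: u1 = (total + d1 - d2)/2 = (105 + 20 - 0)/2 = 125/2
Step 3: u2 = (total - d1 + d2)/2 = (105 - 20 + 0)/2 = 85/2
Step 4: Nash product = (125/2 - 20) * (85/2 - 0)
Step 5: = 85/2 * 85/2 = 7225/4

7225/4


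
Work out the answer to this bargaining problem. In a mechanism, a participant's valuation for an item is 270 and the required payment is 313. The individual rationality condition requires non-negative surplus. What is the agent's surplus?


Step 1: Surplus = value - payment = 270 - 313 = -43
Step 2: IR is violated (surplus < 0)

-43


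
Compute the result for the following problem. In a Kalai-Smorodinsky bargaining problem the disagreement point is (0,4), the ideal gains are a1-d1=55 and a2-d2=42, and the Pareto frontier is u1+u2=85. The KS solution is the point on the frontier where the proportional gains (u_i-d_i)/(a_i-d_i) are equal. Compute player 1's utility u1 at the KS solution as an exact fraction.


Step 1: At the KS point, (u1-d1)/r1 = (u2-d2)/r2 = t and u1+u2 = 85
Step 2: u1 = d1 + r1*t and u2 = d2 + r2*t, so (d1 + r1*t) + (d2 + r2*t) = 85
Step 3: t = (85 - 0 - 4)/(55 + 42) = 81/97
Step 4: u1 = d1 + r1*t = 0 + 55 * 81/97 = 4455/97
Step 5: (Check: u2 = d2 + r2*t = 3790/97; u1+u2 = 4455/97 + 3790/97 = 85, on the frontier.)

4455/97


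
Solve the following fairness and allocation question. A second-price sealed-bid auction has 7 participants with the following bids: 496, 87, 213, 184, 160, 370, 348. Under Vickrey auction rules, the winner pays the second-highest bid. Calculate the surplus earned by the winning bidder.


Step 1: Sort bids in descending order: 496, 370, 348, 213, 184, 160, 87
Step 2: The winning bid is the highest: 496
Step 3: The payment equals the second-highest bid: 370
Step 4: Surplus = winner's bid - payment = 496 - 370 = 126

126


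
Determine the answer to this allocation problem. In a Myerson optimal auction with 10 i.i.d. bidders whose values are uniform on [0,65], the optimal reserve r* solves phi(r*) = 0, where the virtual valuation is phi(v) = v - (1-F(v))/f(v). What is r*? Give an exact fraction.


Step 1: For U[0,65], F(v) = v/65 and f(v) = 1/65
Step 2: phi(v) = v - (1 - v/65)/(1/65) = v - (65 - v) = 2v - 65
Step 3: Set phi(r*) = 0: 2r* - 65 = 0
Step 4: r* = 65/2 (the number of bidders n = 10 does not enter)

65/2


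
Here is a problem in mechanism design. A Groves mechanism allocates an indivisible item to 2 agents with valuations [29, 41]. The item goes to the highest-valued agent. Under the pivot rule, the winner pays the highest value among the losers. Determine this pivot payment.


Step 1: The efficient winner is agent 1 with value 41
Step 2: Other agents' values: [29]
Step 3: Pivot payment = max(others) = 29
Step 4: The winner pays 29

29
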